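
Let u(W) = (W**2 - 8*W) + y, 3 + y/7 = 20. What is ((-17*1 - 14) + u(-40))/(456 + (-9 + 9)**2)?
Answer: 251/57 ≈ 4.4035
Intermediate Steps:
y = 119 (y = -21 + 7*20 = -21 + 140 = 119)
u(W) = 119 + W**2 - 8*W (u(W) = (W**2 - 8*W) + 119 = 119 + W**2 - 8*W)
((-17*1 - 14) + u(-40))/(456 + (-9 + 9)**2) = ((-17*1 - 14) + (119 + (-40)**2 - 8*(-40)))/(456 + (-9 + 9)**2) = ((-17 - 14) + (119 + 1600 + 320))/(456 + 0**2) = (-31 + 2039)/(456 + 0) = 2008/456 = 2008*(1/456) = 251/57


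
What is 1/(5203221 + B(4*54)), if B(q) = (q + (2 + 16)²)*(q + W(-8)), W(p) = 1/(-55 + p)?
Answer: 7/37238967 ≈ 1.8798e-7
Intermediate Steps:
B(q) = (324 + q)*(-1/63 + q) (B(q) = (q + (2 + 16)²)*(q + 1/(-55 - 8)) = (q + 18²)*(q + 1/(-63)) = (q + 324)*(q - 1/63) = (324 + q)*(-1/63 + q))
1/(5203221 + B(4*54)) = 1/(5203221 + (-36/7 + (4*54)² + 20411*(4*54)/63)) = 1/(5203221 + (-36/7 + 216² + (20411/63)*216)) = 1/(5203221 + (-36/7 + 46656 + 489864/7)) = 1/(5203221 + 816420/7) = 1/(37238967/7) = 7/37238967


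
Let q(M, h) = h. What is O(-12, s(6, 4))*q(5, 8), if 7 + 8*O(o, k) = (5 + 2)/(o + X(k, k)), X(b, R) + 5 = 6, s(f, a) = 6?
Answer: -84/11 ≈ -7.6364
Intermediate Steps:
X(b, R) = 1 (X(b, R) = -5 + 6 = 1)
O(o, k) = -7/8 + 7/(8*(1 + o)) (O(o, k) = -7/8 + ((5 + 2)/(o + 1))/8 = -7/8 + (7/(1 + o))/8 = -7/8 + 7/(8*(1 + o)))
O(-12, s(6, 4))*q(5, 8) = -7*(-12)/(8 + 8*(-12))*8 = -7*(-12)/(8 - 96)*8 = -7*(-12)/(-88)*8 = -7*(-12)*(-1/88)*8 = -21/22*8 = -84/11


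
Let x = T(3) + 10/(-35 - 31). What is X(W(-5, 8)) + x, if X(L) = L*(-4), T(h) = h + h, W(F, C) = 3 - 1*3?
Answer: 193/33 ≈ 5.8485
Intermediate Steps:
W(F, C) = 0 (W(F, C) = 3 - 3 = 0)
T(h) = 2*h
X(L) = -4*L
x = 193/33 (x = 2*3 + 10/(-35 - 31) = 6 + 10/(-66) = 6 + 10*(-1/66) = 6 - 5/33 = 193/33 ≈ 5.8485)
X(W(-5, 8)) + x = -4*0 + 193/33 = 0 + 193/33 = 193/33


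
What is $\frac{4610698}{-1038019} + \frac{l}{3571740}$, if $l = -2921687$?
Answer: $- \frac{19500981092573}{3707533983060} \approx -5.2598$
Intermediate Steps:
$\frac{4610698}{-1038019} + \frac{l}{3571740} = \frac{4610698}{-1038019} - \frac{2921687}{3571740} = 4610698 \left(- \frac{1}{1038019}\right) - \frac{2921687}{3571740} = - \frac{4610698}{1038019} - \frac{2921687}{3571740} = - \frac{19500981092573}{3707533983060}$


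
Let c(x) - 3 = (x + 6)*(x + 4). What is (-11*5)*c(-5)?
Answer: -110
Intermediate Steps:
c(x) = 3 + (4 + x)*(6 + x) (c(x) = 3 + (x + 6)*(x + 4) = 3 + (6 + x)*(4 + x) = 3 + (4 + x)*(6 + x))
(-11*5)*c(-5) = (-11*5)*(27 + (-5)² + 10*(-5)) = -55*(27 + 25 - 50) = -55*2 = -110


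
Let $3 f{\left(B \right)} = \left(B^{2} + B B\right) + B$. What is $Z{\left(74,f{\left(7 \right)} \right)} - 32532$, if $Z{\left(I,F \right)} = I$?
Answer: $-32458$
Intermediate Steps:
$f{\left(B \right)} = \frac{B}{3} + \frac{2 B^{2}}{3}$ ($f{\left(B \right)} = \frac{\left(B^{2} + B B\right) + B}{3} = \frac{\left(B^{2} + B^{2}\right) + B}{3} = \frac{2 B^{2} + B}{3} = \frac{B + 2 B^{2}}{3} = \frac{B}{3} + \frac{2 B^{2}}{3}$)
$Z{\left(74,f{\left(7 \right)} \right)} - 32532 = 74 - 32532 = -32458$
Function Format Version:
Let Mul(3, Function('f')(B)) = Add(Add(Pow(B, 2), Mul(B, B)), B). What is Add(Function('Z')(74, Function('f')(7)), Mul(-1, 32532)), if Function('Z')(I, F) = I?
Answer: -32458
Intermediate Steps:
Function('f')(B) = Add(Mul(Rational(1, 3), B), Mul(Rational(2, 3), Pow(B, 2))) (Function('f')(B) = Mul(Rational(1, 3), Add(Add(Pow(B, 2), Mul(B, B)), B)) = Mul(Rational(1, 3), Add(Add(Pow(B, 2), Pow(B, 2)), B)) = Mul(Rational(1, 3), Add(Mul(2, Pow(B, 2)), B)) = Mul(Rational(1, 3), Add(B, Mul(2, Pow(B, 2)))) = Add(Mul(Rational(1, 3), B), Mul(Rational(2, 3), Pow(B, 2))))
Add(Function('Z')(74, Function('f')(7)), Mul(-1, 32532)) = Add(74, Mul(-1, 32532)) = Add(74, -32532) = -32458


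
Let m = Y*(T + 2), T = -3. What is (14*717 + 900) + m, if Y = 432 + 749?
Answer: 9757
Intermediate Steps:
Y = 1181
m = -1181 (m = 1181*(-3 + 2) = 1181*(-1) = -1181)
(14*717 + 900) + m = (14*717 + 900) - 1181 = (10038 + 900) - 1181 = 10938 - 1181 = 9757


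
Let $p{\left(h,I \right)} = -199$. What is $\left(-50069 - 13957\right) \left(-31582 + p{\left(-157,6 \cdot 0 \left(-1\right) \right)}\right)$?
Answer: $2034810306$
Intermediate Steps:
$\left(-50069 - 13957\right) \left(-31582 + p{\left(-157,6 \cdot 0 \left(-1\right) \right)}\right) = \left(-50069 - 13957\right) \left(-31582 - 199\right) = \left(-64026\right) \left(-31781\right) = 2034810306$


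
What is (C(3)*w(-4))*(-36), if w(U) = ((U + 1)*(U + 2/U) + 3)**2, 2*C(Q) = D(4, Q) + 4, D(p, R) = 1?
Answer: -49005/2 ≈ -24503.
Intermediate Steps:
C(Q) = 5/2 (C(Q) = (1 + 4)/2 = (1/2)*5 = 5/2)
w(U) = (3 + (1 + U)*(U + 2/U))**2 (w(U) = ((1 + U)*(U + 2/U) + 3)**2 = (3 + (1 + U)*(U + 2/U))**2)
(C(3)*w(-4))*(-36) = (5*((2 + (-4)**2 + (-4)**3 + 5*(-4))**2/(-4)**2)/2)*(-36) = (5*((2 + 16 - 64 - 20)**2/16)/2)*(-36) = (5*((1/16)*(-66)**2)/2)*(-36) = (5*((1/16)*4356)/2)*(-36) = ((5/2)*(1089/4))*(-36) = (5445/8)*(-36) = -49005/2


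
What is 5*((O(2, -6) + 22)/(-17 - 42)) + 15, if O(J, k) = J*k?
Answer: 835/59 ≈ 14.153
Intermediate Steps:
5*((O(2, -6) + 22)/(-17 - 42)) + 15 = 5*((2*(-6) + 22)/(-17 - 42)) + 15 = 5*((-12 + 22)/(-59)) + 15 = 5*(10*(-1/59)) + 15 = 5*(-10/59) + 15 = -50/59 + 15 = 835/59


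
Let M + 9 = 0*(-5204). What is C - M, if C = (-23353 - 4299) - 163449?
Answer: -191092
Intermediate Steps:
M = -9 (M = -9 + 0*(-5204) = -9 + 0 = -9)
C = -191101 (C = -27652 - 163449 = -191101)
C - M = -191101 - 1*(-9) = -191101 + 9 = -191092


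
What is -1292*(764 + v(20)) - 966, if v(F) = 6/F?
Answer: -4942208/5 ≈ -9.8844e+5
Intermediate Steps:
-1292*(764 + v(20)) - 966 = -1292*(764 + 6/20) - 966 = -1292*(764 + 6*(1/20)) - 966 = -1292*(764 + 3/10) - 966 = -1292*7643/10 - 966 = -4937378/5 - 966 = -4942208/5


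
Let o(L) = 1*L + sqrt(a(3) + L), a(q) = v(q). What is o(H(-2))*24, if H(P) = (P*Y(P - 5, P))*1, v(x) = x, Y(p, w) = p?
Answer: 336 + 24*sqrt(17) ≈ 434.95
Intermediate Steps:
a(q) = q
H(P) = P*(-5 + P) (H(P) = (P*(P - 5))*1 = (P*(-5 + P))*1 = P*(-5 + P))
o(L) = L + sqrt(3 + L) (o(L) = 1*L + sqrt(3 + L) = L + sqrt(3 + L))
o(H(-2))*24 = (-2*(-5 - 2) + sqrt(3 - 2*(-5 - 2)))*24 = (-2*(-7) + sqrt(3 - 2*(-7)))*24 = (14 + sqrt(3 + 14))*24 = (14 + sqrt(17))*24 = 336 + 24*sqrt(17)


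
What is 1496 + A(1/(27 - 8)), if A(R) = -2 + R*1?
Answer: 28387/19 ≈ 1494.1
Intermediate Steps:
A(R) = -2 + R
1496 + A(1/(27 - 8)) = 1496 + (-2 + 1/(27 - 8)) = 1496 + (-2 + 1/19) = 1496 - 37/19 = 28387/19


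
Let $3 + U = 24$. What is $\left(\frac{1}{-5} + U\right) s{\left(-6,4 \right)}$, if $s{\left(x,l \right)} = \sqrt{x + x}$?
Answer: $\frac{208 i \sqrt{3}}{5} \approx 72.053 i$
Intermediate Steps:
$U = 21$ ($U = -3 + 24 = 21$)
$s{\left(x,l \right)} = \sqrt{2} \sqrt{x}$ ($s{\left(x,l \right)} = \sqrt{2 x} = \sqrt{2} \sqrt{x}$)
$\left(\frac{1}{-5} + U\right) s{\left(-6,4 \right)} = \left(\frac{1}{-5} + 21\right) \sqrt{2} \sqrt{-6} = \left(- \frac{1}{5} + 21\right) \sqrt{2} i \sqrt{6} = \frac{104 \cdot 2 i \sqrt{3}}{5} = \frac{208 i \sqrt{3}}{5}$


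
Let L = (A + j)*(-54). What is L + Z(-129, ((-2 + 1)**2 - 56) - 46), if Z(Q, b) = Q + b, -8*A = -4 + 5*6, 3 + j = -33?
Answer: 3779/2 ≈ 1889.5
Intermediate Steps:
j = -36 (j = -3 - 33 = -36)
A = -13/4 (A = -(-4 + 5*6)/8 = -(-4 + 30)/8 = -1/8*26 = -13/4 ≈ -3.2500)
L = 4239/2 (L = (-13/4 - 36)*(-54) = -157/4*(-54) = 4239/2 ≈ 2119.5)
L + Z(-129, ((-2 + 1)**2 - 56) - 46) = 4239/2 + (-129 + (((-2 + 1)**2 - 56) - 46)) = 4239/2 + (-129 + (((-1)**2 - 56) - 46)) = 4239/2 + (-129 + ((1 - 56) - 46)) = 4239/2 + (-129 + (-55 - 46)) = 4239/2 + (-129 - 101) = 4239/2 - 230 = 3779/2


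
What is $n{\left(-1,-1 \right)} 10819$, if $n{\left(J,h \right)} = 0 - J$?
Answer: $10819$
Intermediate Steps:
$n{\left(J,h \right)} = - J$
$n{\left(-1,-1 \right)} 10819 = \left(-1\right) \left(-1\right) 10819 = 1 \cdot 10819 = 10819$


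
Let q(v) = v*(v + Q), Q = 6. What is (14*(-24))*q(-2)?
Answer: 2688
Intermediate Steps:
q(v) = v*(6 + v) (q(v) = v*(v + 6) = v*(6 + v))
(14*(-24))*q(-2) = (14*(-24))*(-2*(6 - 2)) = -(-672)*4 = -336*(-8) = 2688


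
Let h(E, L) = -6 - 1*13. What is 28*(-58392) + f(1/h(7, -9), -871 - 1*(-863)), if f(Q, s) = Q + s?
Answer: -31064697/19 ≈ -1.6350e+6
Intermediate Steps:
h(E, L) = -19 (h(E, L) = -6 - 13 = -19)
28*(-58392) + f(1/h(7, -9), -871 - 1*(-863)) = 28*(-58392) + (1/(-19) + (-871 - 1*(-863))) = -1634976 + (-1/19 + (-871 + 863)) = -1634976 + (-1/19 - 8) = -1634976 - 153/19 = -31064697/19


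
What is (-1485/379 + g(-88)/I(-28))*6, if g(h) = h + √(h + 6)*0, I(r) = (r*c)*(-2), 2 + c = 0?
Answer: -49863/2653 ≈ -18.795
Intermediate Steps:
c = -2 (c = -2 + 0 = -2)
I(r) = 4*r (I(r) = (r*(-2))*(-2) = -2*r*(-2) = 4*r)
g(h) = h (g(h) = h + √(6 + h)*0 = h + 0 = h)
(-1485/379 + g(-88)/I(-28))*6 = (-1485/379 - 88/(4*(-28)))*6 = (-1485*1/379 - 88/(-112))*6 = (-1485/379 - 88*(-1/112))*6 = (-1485/379 + 11/14)*6 = -16621/5306*6 = -49863/2653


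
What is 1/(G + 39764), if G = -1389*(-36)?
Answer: 1/89768 ≈ 1.1140e-5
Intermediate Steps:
G = 50004
1/(G + 39764) = 1/(50004 + 39764) = 1/89768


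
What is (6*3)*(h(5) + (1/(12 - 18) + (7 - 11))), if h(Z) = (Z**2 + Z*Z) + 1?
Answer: 843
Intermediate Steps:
h(Z) = 1 + 2*Z**2 (h(Z) = (Z**2 + Z**2) + 1 = 2*Z**2 + 1 = 1 + 2*Z**2)
(6*3)*(h(5) + (1/(12 - 18) + (7 - 11))) = (6*3)*((1 + 2*5**2) + (1/(12 - 18) + (7 - 11))) = 18*((1 + 2*25) + (1/(-6) - 4)) = 18*((1 + 50) + (-1/6 - 4)) = 18*(51 - 25/6) = 18*(281/6) = 843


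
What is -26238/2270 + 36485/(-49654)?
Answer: -692821301/56357290 ≈ -12.293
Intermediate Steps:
-26238/2270 + 36485/(-49654) = -26238*1/2270 + 36485*(-1/49654) = -13119/1135 - 36485/49654 = -692821301/56357290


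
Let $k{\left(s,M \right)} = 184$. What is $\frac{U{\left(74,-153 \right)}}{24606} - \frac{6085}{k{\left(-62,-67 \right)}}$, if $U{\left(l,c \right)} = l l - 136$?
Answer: $- \frac{24790825}{754584} \approx -32.854$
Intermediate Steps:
$U{\left(l,c \right)} = -136 + l^{2}$ ($U{\left(l,c \right)} = l^{2} - 136 = -136 + l^{2}$)
$\frac{U{\left(74,-153 \right)}}{24606} - \frac{6085}{k{\left(-62,-67 \right)}} = \frac{-136 + 74^{2}}{24606} - \frac{6085}{184} = \left(-136 + 5476\right) \frac{1}{24606} - \frac{6085}{184} = 5340 \cdot \frac{1}{24606} - \frac{6085}{184} = \frac{890}{4101} - \frac{6085}{184} = - \frac{24790825}{754584}$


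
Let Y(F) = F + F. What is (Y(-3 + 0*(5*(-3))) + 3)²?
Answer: 9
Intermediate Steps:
Y(F) = 2*F
(Y(-3 + 0*(5*(-3))) + 3)² = (2*(-3 + 0*(5*(-3))) + 3)² = (2*(-3 + 0*(-15)) + 3)² = (2*(-3 + 0) + 3)² = (2*(-3) + 3)² = (-6 + 3)² = (-3)² = 9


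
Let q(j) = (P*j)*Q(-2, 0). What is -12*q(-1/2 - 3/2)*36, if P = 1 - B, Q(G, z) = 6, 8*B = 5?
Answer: 1944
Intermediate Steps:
B = 5/8 (B = (1/8)*5 = 5/8 ≈ 0.62500)
P = 3/8 (P = 1 - 1*5/8 = 1 - 5/8 = 3/8 ≈ 0.37500)
q(j) = 9*j/4 (q(j) = (3*j/8)*6 = 9*j/4)
-12*q(-1/2 - 3/2)*36 = -27*(-1/2 - 3/2)*36 = -27*(-2)*36 = -12*(-9/2)*36 = 54*36 = 1944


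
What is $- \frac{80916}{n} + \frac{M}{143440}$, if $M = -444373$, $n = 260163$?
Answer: $- \frac{42405334613}{12439260240} \approx -3.409$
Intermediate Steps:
$- \frac{80916}{n} + \frac{M}{143440} = - \frac{80916}{260163} - \frac{444373}{143440} = \left(-80916\right) \frac{1}{260163} - \frac{444373}{143440} = - \frac{26972}{86721} - \frac{444373}{143440} = - \frac{42405334613}{12439260240}$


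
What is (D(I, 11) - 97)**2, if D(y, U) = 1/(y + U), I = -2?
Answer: 760384/81 ≈ 9387.5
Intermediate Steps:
D(y, U) = 1/(U + y)
(D(I, 11) - 97)**2 = (1/(11 - 2) - 97)**2 = (1/9 - 97)**2 = (-872/9)**2 = 760384/81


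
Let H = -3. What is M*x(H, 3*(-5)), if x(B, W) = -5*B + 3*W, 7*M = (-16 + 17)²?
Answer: -30/7 ≈ -4.2857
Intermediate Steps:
M = ⅐ (M = (-16 + 17)²/7 = (⅐)*1² = (⅐)*1 = ⅐ ≈ 0.14286)
M*x(H, 3*(-5)) = (-5*(-3) + 3*(3*(-5)))/7 = (15 + 3*(-15))/7 = (15 - 45)/7 = (⅐)*(-30) = -30/7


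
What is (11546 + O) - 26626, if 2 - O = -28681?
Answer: 13603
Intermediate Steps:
O = 28683 (O = 2 - 1*(-28681) = 2 + 28681 = 28683)
(11546 + O) - 26626 = (11546 + 28683) - 26626 = 40229 - 26626 = 13603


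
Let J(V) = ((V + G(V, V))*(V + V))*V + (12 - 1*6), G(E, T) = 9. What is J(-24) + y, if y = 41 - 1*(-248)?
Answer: -16985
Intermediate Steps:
y = 289 (y = 41 + 248 = 289)
J(V) = 6 + 2*V²*(9 + V) (J(V) = ((V + 9)*(V + V))*V + (12 - 1*6) = ((9 + V)*(2*V))*V + (12 - 6) = (2*V*(9 + V))*V + 6 = 2*V²*(9 + V) + 6 = 6 + 2*V²*(9 + V))
J(-24) + y = (6 + 2*(-24)³ + 18*(-24)²) + 289 = (6 + 2*(-13824) + 18*576) + 289 = (6 - 27648 + 10368) + 289 = -17274 + 289 = -16985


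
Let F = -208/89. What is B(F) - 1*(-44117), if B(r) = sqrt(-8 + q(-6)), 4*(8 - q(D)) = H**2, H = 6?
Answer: 44117 + 3*I ≈ 44117.0 + 3.0*I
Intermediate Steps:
F = -208/89 (F = -208*1/89 = -208/89 ≈ -2.3371)
q(D) = -1 (q(D) = 8 - 1/4*6**2 = 8 - 1/4*36 = 8 - 9 = -1)
B(r) = 3*I (B(r) = sqrt(-8 - 1) = sqrt(-9) = 3*I)
B(F) - 1*(-44117) = 3*I - 1*(-44117) = 3*I + 44117 = 44117 + 3*I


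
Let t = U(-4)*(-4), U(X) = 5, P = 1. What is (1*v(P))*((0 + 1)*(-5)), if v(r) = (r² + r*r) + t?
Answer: 90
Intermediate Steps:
t = -20 (t = 5*(-4) = -20)
v(r) = -20 + 2*r² (v(r) = (r² + r*r) - 20 = (r² + r²) - 20 = 2*r² - 20 = -20 + 2*r²)
(1*v(P))*((0 + 1)*(-5)) = (1*(-20 + 2*1²))*((0 + 1)*(-5)) = (1*(-20 + 2*1))*(1*(-5)) = (1*(-20 + 2))*(-5) = (1*(-18))*(-5) = -18*(-5) = 90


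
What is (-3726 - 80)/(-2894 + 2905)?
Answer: -346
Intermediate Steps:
(-3726 - 80)/(-2894 + 2905) = -3806/11 = -3806*1/11 = -346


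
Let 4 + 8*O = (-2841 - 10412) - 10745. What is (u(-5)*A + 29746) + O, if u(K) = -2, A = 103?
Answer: 106159/4 ≈ 26540.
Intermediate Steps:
O = -12001/4 (O = -½ + ((-2841 - 10412) - 10745)/8 = -½ + (-13253 - 10745)/8 = -½ + (⅛)*(-23998) = -½ - 11999/4 = -12001/4 ≈ -3000.3)
(u(-5)*A + 29746) + O = (-2*103 + 29746) - 12001/4 = (-206 + 29746) - 12001/4 = 29540 - 12001/4 = 106159/4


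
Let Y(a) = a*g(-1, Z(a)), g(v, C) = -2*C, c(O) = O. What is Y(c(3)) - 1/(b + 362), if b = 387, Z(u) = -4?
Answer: 17975/749 ≈ 23.999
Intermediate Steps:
Y(a) = 8*a (Y(a) = a*(-2*(-4)) = a*8 = 8*a)
Y(c(3)) - 1/(b + 362) = 8*3 - 1/(387 + 362) = 24 - 1/749 = 17975/749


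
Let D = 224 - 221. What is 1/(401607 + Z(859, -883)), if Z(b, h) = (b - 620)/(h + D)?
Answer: 880/353413921 ≈ 2.4900e-6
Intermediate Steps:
D = 3
Z(b, h) = (-620 + b)/(3 + h) (Z(b, h) = (b - 620)/(h + 3) = (-620 + b)/(3 + h))
1/(401607 + Z(859, -883)) = 1/(401607 + (-620 + 859)/(3 - 883)) = 1/(401607 + 239/(-880)) = 1/(401607 - 1/880*239) = 1/(401607 - 239/880) = 1/(353413921/880) = 880/353413921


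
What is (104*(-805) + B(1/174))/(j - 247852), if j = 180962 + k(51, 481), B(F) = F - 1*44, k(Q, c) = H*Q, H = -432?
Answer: 14574935/15472428 ≈ 0.94199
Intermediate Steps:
k(Q, c) = -432*Q
B(F) = -44 + F (B(F) = F - 44 = -44 + F)
j = 158930 (j = 180962 - 432*51 = 180962 - 22032 = 158930)
(104*(-805) + B(1/174))/(j - 247852) = (104*(-805) + (-44 + 1/174))/(158930 - 247852) = (-83720 + (-44 + 1/174))/(-88922) = (-83720 - 7655/174)*(-1/88922) = -14574935/174*(-1/88922) = 14574935/15472428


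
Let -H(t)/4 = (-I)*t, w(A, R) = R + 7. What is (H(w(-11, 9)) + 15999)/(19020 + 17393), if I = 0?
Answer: 15999/36413 ≈ 0.43938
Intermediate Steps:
w(A, R) = 7 + R
H(t) = 0 (H(t) = -4*(-1*0)*t = -0*t = -4*0 = 0)
(H(w(-11, 9)) + 15999)/(19020 + 17393) = (0 + 15999)/(19020 + 17393) = 15999/36413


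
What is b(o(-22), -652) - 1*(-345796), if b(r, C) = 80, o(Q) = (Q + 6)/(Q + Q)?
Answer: 345876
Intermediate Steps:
o(Q) = (6 + Q)/(2*Q) (o(Q) = (6 + Q)/((2*Q)) = (6 + Q)*(1/(2*Q)) = (6 + Q)/(2*Q))
b(o(-22), -652) - 1*(-345796) = 80 - 1*(-345796) = 80 + 345796 = 345876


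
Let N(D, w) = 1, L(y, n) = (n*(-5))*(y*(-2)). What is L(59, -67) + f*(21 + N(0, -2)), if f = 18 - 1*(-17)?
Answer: -38760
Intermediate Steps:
L(y, n) = 10*n*y (L(y, n) = (-5*n)*(-2*y) = 10*n*y)
f = 35 (f = 18 + 17 = 35)
L(59, -67) + f*(21 + N(0, -2)) = 10*(-67)*59 + 35*(21 + 1) = -39530 + 35*22 = -39530 + 770 = -38760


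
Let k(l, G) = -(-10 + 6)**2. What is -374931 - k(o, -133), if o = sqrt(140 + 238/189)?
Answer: -374915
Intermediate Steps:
o = sqrt(11442)/9 (o = sqrt(140 + 238*(1/189)) = sqrt(140 + 34/27) = sqrt(3814/27) = sqrt(11442)/9 ≈ 11.885)
k(l, G) = -16 (k(l, G) = -1*(-4)**2 = -1*16 = -16)
-374931 - k(o, -133) = -374931 - 1*(-16) = -374931 + 16 = -374915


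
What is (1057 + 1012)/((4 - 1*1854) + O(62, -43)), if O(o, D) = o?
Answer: -2069/1788 ≈ -1.1572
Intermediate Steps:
(1057 + 1012)/((4 - 1*1854) + O(62, -43)) = (1057 + 1012)/((4 - 1*1854) + 62) = 2069/((4 - 1854) + 62) = 2069/(-1850 + 62) = 2069/(-1788) = 2069*(-1/1788) = -2069/1788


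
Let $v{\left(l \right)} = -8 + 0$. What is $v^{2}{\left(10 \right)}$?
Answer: $64$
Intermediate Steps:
$v{\left(l \right)} = -8$
$v^{2}{\left(10 \right)} = \left(-8\right)^{2} = 64$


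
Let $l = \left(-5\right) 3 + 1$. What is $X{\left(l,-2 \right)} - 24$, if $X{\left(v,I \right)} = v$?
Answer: $-38$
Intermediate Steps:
$l = -14$ ($l = -15 + 1 = -14$)
$X{\left(l,-2 \right)} - 24 = -14 - 24 = -38$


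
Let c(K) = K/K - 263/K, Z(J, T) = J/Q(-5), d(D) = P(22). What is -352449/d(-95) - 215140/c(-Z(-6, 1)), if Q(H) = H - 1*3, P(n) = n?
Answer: -77206587/4642 ≈ -16632.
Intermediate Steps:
Q(H) = -3 + H (Q(H) = H - 3 = -3 + H)
d(D) = 22
Z(J, T) = -J/8 (Z(J, T) = J/(-3 - 5) = J/(-8) = J*(-⅛) = -J/8)
c(K) = 1 - 263/K
-352449/d(-95) - 215140/c(-Z(-6, 1)) = -352449/22 - 215140*(-3/(4*(-263 - (-1)*(-6)/8))) = -352449*1/22 - 215140*(-3/(4*(-263 - 1*¾))) = -352449/22 - 215140*(-3/(4*(-263 - ¾))) = -352449/22 - 215140/((-4/3*(-1055/4))) = -352449/22 - 215140/1055/3 = -352449/22 - 215140*3/1055 = -352449/22 - 129084/211 = -77206587/4642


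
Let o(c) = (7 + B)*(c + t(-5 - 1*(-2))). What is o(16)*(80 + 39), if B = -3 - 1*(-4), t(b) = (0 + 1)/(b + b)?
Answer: 45220/3 ≈ 15073.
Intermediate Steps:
t(b) = 1/(2*b)
B = 1 (B = -3 + 4 = 1)
o(c) = -4/3 + 8*c (o(c) = (7 + 1)*(c + 1/(2*(-5 - 1*(-2)))) = 8*(c + 1/(2*(-5 + 2))) = 8*(c + (½)/(-3)) = 8*(c + (½)*(-⅓)) = 8*(c - ⅙) = 8*(-⅙ + c) = -4/3 + 8*c)
o(16)*(80 + 39) = (-4/3 + 8*16)*(80 + 39) = (-4/3 + 128)*119 = (380/3)*119 = 45220/3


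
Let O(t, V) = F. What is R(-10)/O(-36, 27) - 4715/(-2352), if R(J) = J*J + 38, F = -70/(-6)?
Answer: 162679/11760 ≈ 13.833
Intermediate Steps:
F = 35/3 (F = -70*(-⅙) = 35/3 ≈ 11.667)
O(t, V) = 35/3
R(J) = 38 + J² (R(J) = J² + 38 = 38 + J²)
R(-10)/O(-36, 27) - 4715/(-2352) = (38 + (-10)²)/(35/3) - 4715/(-2352) = (38 + 100)*(3/35) - 4715*(-1/2352) = 138*(3/35) + 4715/2352 = 414/35 + 4715/2352 = 162679/11760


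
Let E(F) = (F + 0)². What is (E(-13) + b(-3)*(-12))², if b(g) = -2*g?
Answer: 9409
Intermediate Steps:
E(F) = F²
(E(-13) + b(-3)*(-12))² = ((-13)² - 2*(-3)*(-12))² = (169 + 6*(-12))² = (169 - 72)² = 97² = 9409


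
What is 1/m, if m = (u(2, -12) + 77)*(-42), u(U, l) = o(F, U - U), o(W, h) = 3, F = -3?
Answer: -1/3360 ≈ -0.00029762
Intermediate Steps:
u(U, l) = 3
m = -3360 (m = (3 + 77)*(-42) = 80*(-42) = -3360)
1/m = 1/(-3360) = -1/3360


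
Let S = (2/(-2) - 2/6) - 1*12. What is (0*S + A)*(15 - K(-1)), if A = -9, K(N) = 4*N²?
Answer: -99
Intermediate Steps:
S = -40/3 (S = (2*(-½) - 2*⅙) - 12 = (-1 - ⅓) - 12 = -4/3 - 12 = -40/3 ≈ -13.333)
(0*S + A)*(15 - K(-1)) = (0*(-40/3) - 9)*(15 - 4*(-1)²) = (0 - 9)*(15 - 4) = -9*(15 - 1*4) = -9*(15 - 4) = -9*11 = -99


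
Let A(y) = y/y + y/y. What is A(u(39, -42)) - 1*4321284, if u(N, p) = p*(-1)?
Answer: -4321282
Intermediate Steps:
u(N, p) = -p
A(y) = 2 (A(y) = 1 + 1 = 2)
A(u(39, -42)) - 1*4321284 = 2 - 1*4321284 = 2 - 4321284 = -4321282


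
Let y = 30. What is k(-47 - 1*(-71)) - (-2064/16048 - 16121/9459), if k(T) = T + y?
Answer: 529707932/9487377 ≈ 55.833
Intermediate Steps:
k(T) = 30 + T (k(T) = T + 30 = 30 + T)
k(-47 - 1*(-71)) - (-2064/16048 - 16121/9459) = (30 + (-47 - 1*(-71))) - (-2064/16048 - 16121/9459) = (30 + (-47 + 71)) - (-2064*1/16048 - 16121*1/9459) = (30 + 24) - (-129/1003 - 16121/9459) = 54 - 1*(-17389574/9487377) = 54 + 17389574/9487377 = 529707932/9487377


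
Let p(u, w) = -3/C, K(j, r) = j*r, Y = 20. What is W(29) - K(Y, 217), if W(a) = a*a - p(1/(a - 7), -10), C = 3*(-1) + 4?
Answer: -3496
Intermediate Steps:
C = 1 (C = -3 + 4 = 1)
p(u, w) = -3 (p(u, w) = -3/1 = -3*1 = -3)
W(a) = 3 + a**2 (W(a) = a*a - 1*(-3) = a**2 + 3 = 3 + a**2)
W(29) - K(Y, 217) = (3 + 29**2) - 20*217 = (3 + 841) - 1*4340 = 844 - 4340 = -3496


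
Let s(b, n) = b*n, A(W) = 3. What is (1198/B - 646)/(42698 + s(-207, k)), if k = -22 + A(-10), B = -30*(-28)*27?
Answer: -7325041/528795540 ≈ -0.013852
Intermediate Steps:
B = 22680 (B = 840*27 = 22680)
k = -19 (k = -22 + 3 = -19)
(1198/B - 646)/(42698 + s(-207, k)) = (1198/22680 - 646)/(42698 - 207*(-19)) = (1198*(1/22680) - 646)/(42698 + 3933) = (599/11340 - 646)/46631 = -7325041/11340*1/46631 = -7325041/528795540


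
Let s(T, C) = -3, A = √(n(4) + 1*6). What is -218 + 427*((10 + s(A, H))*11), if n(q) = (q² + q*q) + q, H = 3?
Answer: 32661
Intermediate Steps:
n(q) = q + 2*q² (n(q) = (q² + q²) + q = 2*q² + q = q + 2*q²)
A = √42 (A = √(4*(1 + 2*4) + 1*6) = √(4*(1 + 8) + 6) = √(4*9 + 6) = √(36 + 6) = √42 ≈ 6.4807)
-218 + 427*((10 + s(A, H))*11) = -218 + 427*((10 - 3)*11) = -218 + 427*(7*11) = -218 + 427*77 = -218 + 32879 = 32661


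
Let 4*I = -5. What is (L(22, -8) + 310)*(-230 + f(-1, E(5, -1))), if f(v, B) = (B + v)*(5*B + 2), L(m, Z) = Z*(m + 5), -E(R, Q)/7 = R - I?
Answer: 7121111/8 ≈ 8.9014e+5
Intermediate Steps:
I = -5/4 (I = (¼)*(-5) = -5/4 ≈ -1.2500)
E(R, Q) = -35/4 - 7*R (E(R, Q) = -7*(R - 1*(-5/4)) = -7*(R + 5/4) = -7*(5/4 + R) = -35/4 - 7*R)
L(m, Z) = Z*(5 + m)
f(v, B) = (2 + 5*B)*(B + v) (f(v, B) = (B + v)*(2 + 5*B) = (2 + 5*B)*(B + v))
(L(22, -8) + 310)*(-230 + f(-1, E(5, -1))) = (-8*(5 + 22) + 310)*(-230 + (2*(-35/4 - 7*5) + 2*(-1) + 5*(-35/4 - 7*5)² + 5*(-35/4 - 7*5)*(-1))) = (-8*27 + 310)*(-230 + (2*(-35/4 - 35) - 2 + 5*(-35/4 - 35)² + 5*(-35/4 - 35)*(-1))) = (-216 + 310)*(-230 + (2*(-175/4) - 2 + 5*(-175/4)² + 5*(-175/4)*(-1))) = 94*(-230 + (-175/2 - 2 + 5*(30625/16) + 875/4)) = 94*(-230 + (-175/2 - 2 + 153125/16 + 875/4)) = 94*(-230 + 155193/16) = 94*(151513/16) = 7121111/8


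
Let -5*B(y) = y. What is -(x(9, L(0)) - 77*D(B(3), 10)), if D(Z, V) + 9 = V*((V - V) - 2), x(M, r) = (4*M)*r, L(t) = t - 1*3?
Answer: -2125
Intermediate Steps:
B(y) = -y/5
L(t) = -3 + t (L(t) = t - 3 = -3 + t)
x(M, r) = 4*M*r
D(Z, V) = -9 - 2*V (D(Z, V) = -9 + V*((V - V) - 2) = -9 + V*(0 - 2) = -9 + V*(-2) = -9 - 2*V)
-(x(9, L(0)) - 77*D(B(3), 10)) = -(4*9*(-3 + 0) - 77*(-9 - 2*10)) = -(4*9*(-3) - 77*(-9 - 20)) = -(-108 - 77*(-29)) = -(-108 + 2233) = -1*2125 = -2125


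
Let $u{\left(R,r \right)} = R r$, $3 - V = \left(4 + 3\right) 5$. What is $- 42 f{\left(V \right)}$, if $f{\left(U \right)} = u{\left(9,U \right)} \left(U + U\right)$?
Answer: $-774144$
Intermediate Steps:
$V = -32$ ($V = 3 - \left(4 + 3\right) 5 = 3 - 7 \cdot 5 = 3 - 35 = -32$)
$f{\left(U \right)} = 18 U^{2}$ ($f{\left(U \right)} = 9 U \left(U + U\right) = 9 U 2 U = 18 U^{2}$)
$- 42 f{\left(V \right)} = - 42 \cdot 18 \left(-32\right)^{2} = - 42 \cdot 18 \cdot 1024 = \left(-42\right) 18432 = -774144$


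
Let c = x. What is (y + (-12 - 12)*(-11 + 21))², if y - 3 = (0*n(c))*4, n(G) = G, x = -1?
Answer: 56169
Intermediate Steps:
c = -1
y = 3 (y = 3 + (0*(-1))*4 = 3 + 0*4 = 3 + 0 = 3)
(y + (-12 - 12)*(-11 + 21))² = (3 + (-12 - 12)*(-11 + 21))² = (3 - 24*10)² = (3 - 240)² = (-237)² = 56169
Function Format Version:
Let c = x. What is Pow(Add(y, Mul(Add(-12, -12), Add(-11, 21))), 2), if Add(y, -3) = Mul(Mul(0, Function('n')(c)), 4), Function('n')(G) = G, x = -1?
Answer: 56169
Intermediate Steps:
c = -1
y = 3 (y = Add(3, Mul(Mul(0, -1), 4)) = Add(3, Mul(0, 4)) = Add(3, 0) = 3)
Pow(Add(y, Mul(Add(-12, -12), Add(-11, 21))), 2) = Pow(Add(3, Mul(Add(-12, -12), Add(-11, 21))), 2) = Pow(Add(3, Mul(-24, 10)), 2) = Pow(Add(3, -240), 2) = Pow(-237, 2) = 56169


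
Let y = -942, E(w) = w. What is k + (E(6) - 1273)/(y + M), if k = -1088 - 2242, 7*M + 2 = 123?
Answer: -21546221/6473 ≈ -3328.6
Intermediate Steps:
M = 121/7 (M = -2/7 + (⅐)*123 = -2/7 + 123/7 = 121/7 ≈ 17.286)
k = -3330
k + (E(6) - 1273)/(y + M) = -3330 + (6 - 1273)/(-942 + 121/7) = -3330 - 1267/(-6473/7) = -3330 - 1267*(-7/6473) = -3330 + 8869/6473 = -21546221/6473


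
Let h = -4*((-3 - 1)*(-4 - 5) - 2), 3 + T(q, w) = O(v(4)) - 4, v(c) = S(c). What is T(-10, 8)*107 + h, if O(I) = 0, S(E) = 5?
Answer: -885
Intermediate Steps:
v(c) = 5
T(q, w) = -7 (T(q, w) = -3 + (0 - 4) = -3 - 4 = -7)
h = -136 (h = -4*(-4*(-9) - 2) = -4*(36 - 2) = -4*34 = -136)
T(-10, 8)*107 + h = -7*107 - 136 = -749 - 136 = -885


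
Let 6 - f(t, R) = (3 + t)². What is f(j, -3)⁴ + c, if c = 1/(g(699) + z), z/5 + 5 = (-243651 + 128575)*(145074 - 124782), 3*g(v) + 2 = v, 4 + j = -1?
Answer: 560429316125/35026832258 ≈ 16.000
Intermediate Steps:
j = -5 (j = -4 - 1 = -5)
g(v) = -⅔ + v/3
z = -11675610985 (z = -25 + 5*((-243651 + 128575)*(145074 - 124782)) = -25 + 5*(-115076*20292) = -25 + 5*(-2335122192) = -25 - 11675610960 = -11675610985)
f(t, R) = 6 - (3 + t)²
c = -3/35026832258 (c = 1/((-⅔ + (⅓)*699) - 11675610985) = 1/((-⅔ + 233) - 11675610985) = 1/(697/3 - 11675610985) = 1/(-35026832258/3) = -3/35026832258 ≈ -8.5649e-11)
f(j, -3)⁴ + c = (6 - (3 - 5)²)⁴ - 3/35026832258 = (6 - 1*(-2)²)⁴ - 3/35026832258 = (6 - 1*4)⁴ - 3/35026832258 = (6 - 4)⁴ - 3/35026832258 = 2⁴ - 3/35026832258 = 16 - 3/35026832258 = 560429316125/35026832258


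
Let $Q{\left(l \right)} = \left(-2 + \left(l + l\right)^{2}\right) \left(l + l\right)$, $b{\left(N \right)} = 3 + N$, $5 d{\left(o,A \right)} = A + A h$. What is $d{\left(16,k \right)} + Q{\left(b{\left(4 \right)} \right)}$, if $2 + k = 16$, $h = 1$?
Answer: $\frac{13608}{5} \approx 2721.6$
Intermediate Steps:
$k = 14$ ($k = -2 + 16 = 14$)
$d{\left(o,A \right)} = \frac{2 A}{5}$ ($d{\left(o,A \right)} = \frac{A + A 1}{5} = \frac{A + A}{5} = \frac{2 A}{5}$)
$Q{\left(l \right)} = 2 l \left(-2 + 4 l^{2}\right)$ ($Q{\left(l \right)} = \left(-2 + \left(2 l\right)^{2}\right) 2 l = \left(-2 + 4 l^{2}\right) 2 l = 2 l \left(-2 + 4 l^{2}\right)$)
$d{\left(16,k \right)} + Q{\left(b{\left(4 \right)} \right)} = \frac{2}{5} \cdot 14 - \left(- 8 \left(3 + 4\right)^{3} + 4 \left(3 + 4\right)\right) = \frac{28}{5} + \left(\left(-4\right) 7 + 8 \cdot 7^{3}\right) = \frac{28}{5} + \left(-28 + 8 \cdot 343\right) = \frac{28}{5} + \left(-28 + 2744\right) = \frac{28}{5} + 2716 = \frac{13608}{5}$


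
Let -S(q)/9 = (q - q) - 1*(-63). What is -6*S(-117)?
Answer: 3402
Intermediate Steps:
S(q) = -567 (S(q) = -9*((q - q) - 1*(-63)) = -9*(0 + 63) = -9*63 = -567)
-6*S(-117) = -6*(-567) = 3402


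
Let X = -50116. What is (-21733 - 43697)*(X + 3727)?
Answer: 3035232270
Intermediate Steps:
(-21733 - 43697)*(X + 3727) = (-21733 - 43697)*(-50116 + 3727) = -65430*(-46389) = 3035232270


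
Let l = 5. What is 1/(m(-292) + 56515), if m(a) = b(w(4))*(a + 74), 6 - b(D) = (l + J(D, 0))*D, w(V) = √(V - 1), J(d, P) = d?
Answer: 55861/3116887021 - 1090*√3/3116887021 ≈ 1.7316e-5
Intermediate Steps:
w(V) = √(-1 + V)
b(D) = 6 - D*(5 + D) (b(D) = 6 - (5 + D)*D = 6 - D*(5 + D))
m(a) = (3 - 5*√3)*(74 + a) (m(a) = (6 - (√(-1 + 4))² - 5*√(-1 + 4))*(a + 74) = (6 - (√3)² - 5*√3)*(74 + a) = (6 - 1*3 - 5*√3)*(74 + a) = (6 - 3 - 5*√3)*(74 + a) = (3 - 5*√3)*(74 + a))
1/(m(-292) + 56515) = 1/((3 - 5*√3)*(74 - 292) + 56515) = 1/((3 - 5*√3)*(-218) + 56515) = 1/((-654 + 1090*√3) + 56515) = 1/(55861 + 1090*√3)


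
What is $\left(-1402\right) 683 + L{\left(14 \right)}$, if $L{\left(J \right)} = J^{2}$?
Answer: $-957370$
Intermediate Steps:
$\left(-1402\right) 683 + L{\left(14 \right)} = \left(-1402\right) 683 + 14^{2} = -957566 + 196 = -957370$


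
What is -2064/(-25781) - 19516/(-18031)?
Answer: 540357980/464857211 ≈ 1.1624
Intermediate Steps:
-2064/(-25781) - 19516/(-18031) = -2064*(-1/25781) - 19516*(-1/18031) = 2064/25781 + 19516/18031 = 540357980/464857211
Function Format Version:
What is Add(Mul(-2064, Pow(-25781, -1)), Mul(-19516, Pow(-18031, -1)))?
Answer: Rational(540357980, 464857211) ≈ 1.1624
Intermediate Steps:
Add(Mul(-2064, Pow(-25781, -1)), Mul(-19516, Pow(-18031, -1))) = Add(Mul(-2064, Rational(-1, 25781)), Mul(-19516, Rational(-1, 18031))) = Add(Rational(2064, 25781), Rational(19516, 18031)) = Rational(540357980, 464857211)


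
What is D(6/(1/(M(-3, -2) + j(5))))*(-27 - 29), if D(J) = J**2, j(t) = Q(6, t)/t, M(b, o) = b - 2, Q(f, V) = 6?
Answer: -727776/25 ≈ -29111.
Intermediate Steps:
M(b, o) = -2 + b
j(t) = 6/t
D(6/(1/(M(-3, -2) + j(5))))*(-27 - 29) = (6/(1/((-2 - 3) + 6/5)))**2*(-27 - 29) = (6/(1/(-5 + 6*(1/5))))**2*(-56) = (6/(1/(-5 + 6/5)))**2*(-56) = (6/(1/(-19/5)))**2*(-56) = (6/(-5/19))**2*(-56) = (6*(-19/5))**2*(-56) = (-114/5)**2*(-56) = (12996/25)*(-56) = -727776/25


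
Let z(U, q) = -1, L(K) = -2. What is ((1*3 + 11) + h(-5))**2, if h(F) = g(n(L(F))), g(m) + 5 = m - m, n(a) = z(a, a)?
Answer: 81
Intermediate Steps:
n(a) = -1
g(m) = -5 (g(m) = -5 + (m - m) = -5 + 0 = -5)
h(F) = -5
((1*3 + 11) + h(-5))**2 = ((1*3 + 11) - 5)**2 = ((3 + 11) - 5)**2 = (14 - 5)**2 = 9**2 = 81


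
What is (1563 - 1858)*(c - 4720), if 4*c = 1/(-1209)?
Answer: 6733646695/4836 ≈ 1.3924e+6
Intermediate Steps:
c = -1/4836 (c = (1/4)/(-1209) = (1/4)*(-1/1209) = -1/4836 ≈ -0.00020678)
(1563 - 1858)*(c - 4720) = (1563 - 1858)*(-1/4836 - 4720) = -295*(-22825921/4836) = 6733646695/4836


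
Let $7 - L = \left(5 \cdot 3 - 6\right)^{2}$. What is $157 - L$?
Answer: $231$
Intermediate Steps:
$L = -74$ ($L = 7 - \left(5 \cdot 3 - 6\right)^{2} = 7 - \left(15 - 6\right)^{2} = 7 - 9^{2} = 7 - 81 = -74$)
$157 - L = 157 - -74 = 157 + 74 = 231$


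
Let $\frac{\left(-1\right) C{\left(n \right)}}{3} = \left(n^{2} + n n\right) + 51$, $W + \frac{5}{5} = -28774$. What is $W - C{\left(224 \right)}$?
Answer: $272434$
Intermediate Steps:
$W = -28775$ ($W = -1 - 28774 = -28775$)
$C{\left(n \right)} = -153 - 6 n^{2}$ ($C{\left(n \right)} = - 3 \left(\left(n^{2} + n n\right) + 51\right) = - 3 \left(\left(n^{2} + n^{2}\right) + 51\right) = - 3 \left(2 n^{2} + 51\right) = - 3 \left(51 + 2 n^{2}\right) = -153 - 6 n^{2}$)
$W - C{\left(224 \right)} = -28775 - \left(-153 - 6 \cdot 224^{2}\right) = -28775 - \left(-153 - 301056\right) = -28775 - -301209 = -28775 + 301209 = 272434$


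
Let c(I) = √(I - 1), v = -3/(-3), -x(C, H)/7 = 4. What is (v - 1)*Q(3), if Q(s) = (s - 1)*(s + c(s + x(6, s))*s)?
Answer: 0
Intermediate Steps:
x(C, H) = -28 (x(C, H) = -7*4 = -28)
v = 1 (v = -3*(-⅓) = 1)
c(I) = √(-1 + I)
Q(s) = (-1 + s)*(s + s*√(-29 + s)) (Q(s) = (s - 1)*(s + √(-1 + (s - 28))*s) = (-1 + s)*(s + √(-1 + (-28 + s))*s) = (-1 + s)*(s + √(-29 + s)*s) = (-1 + s)*(s + s*√(-29 + s)))
(v - 1)*Q(3) = (1 - 1)*(3*(-1 + 3 - √(-29 + 3) + 3*√(-29 + 3))) = 0*(3*(-1 + 3 - √(-26) + 3*√(-26))) = 0*(3*(-1 + 3 - I*√26 + 3*(I*√26))) = 0*(3*(-1 + 3 - I*√26 + 3*I*√26)) = 0*(3*(2 + 2*I*√26)) = 0*(6 + 6*I*√26) = 0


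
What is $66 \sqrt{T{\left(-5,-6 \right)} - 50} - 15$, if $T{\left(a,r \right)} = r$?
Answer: $-15 + 132 i \sqrt{14} \approx -15.0 + 493.9 i$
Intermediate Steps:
$66 \sqrt{T{\left(-5,-6 \right)} - 50} - 15 = 66 \sqrt{-6 - 50} - 15 = 66 \sqrt{-56} - 15 = 66 \cdot 2 i \sqrt{14} - 15 = 132 i \sqrt{14} - 15 = -15 + 132 i \sqrt{14}$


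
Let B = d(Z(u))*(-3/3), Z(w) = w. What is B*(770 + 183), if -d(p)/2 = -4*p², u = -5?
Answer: -190600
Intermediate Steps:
d(p) = 8*p² (d(p) = -(-8)*p² = 8*p²)
B = -200 (B = (8*(-5)²)*(-3/3) = (8*25)*(-3*⅓) = 200*(-1) = -200)
B*(770 + 183) = -200*(770 + 183) = -200*953 = -190600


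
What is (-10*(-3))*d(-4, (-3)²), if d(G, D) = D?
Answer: 270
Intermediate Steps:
(-10*(-3))*d(-4, (-3)²) = -10*(-3)*(-3)² = 30*9 = 270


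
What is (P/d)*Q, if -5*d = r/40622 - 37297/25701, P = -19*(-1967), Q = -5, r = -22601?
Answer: -2143867281330/4606477 ≈ -4.6540e+5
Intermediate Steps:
P = 37373
d = 32245339/80309694 (d = -(-22601/40622 - 37297/25701)/5 = -(-22601*1/40622 - 37297*1/25701)/5 = -(-22601/40622 - 2869/1977)/5 = -1/5*(-161226695/80309694) = 32245339/80309694 ≈ 0.40151)
(P/d)*Q = (37373/(32245339/80309694))*(-5) = (37373*(80309694/32245339))*(-5) = (428773456266/4606477)*(-5) = -2143867281330/4606477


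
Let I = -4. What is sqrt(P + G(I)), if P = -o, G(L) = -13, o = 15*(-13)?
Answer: sqrt(182) ≈ 13.491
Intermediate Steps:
o = -195
P = 195 (P = -1*(-195) = 195)
sqrt(P + G(I)) = sqrt(195 - 13) = sqrt(182)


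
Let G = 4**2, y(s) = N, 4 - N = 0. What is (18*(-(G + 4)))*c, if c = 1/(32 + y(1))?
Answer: -10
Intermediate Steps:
N = 4 (N = 4 - 1*0 = 4 + 0 = 4)
y(s) = 4
G = 16
c = 1/36 (c = 1/(32 + 4) = 1/36 ≈ 0.027778)
(18*(-(G + 4)))*c = (18*(-(16 + 4)))*(1/36) = (18*(-1*20))*(1/36) = (18*(-20))*(1/36) = -360*1/36 = -10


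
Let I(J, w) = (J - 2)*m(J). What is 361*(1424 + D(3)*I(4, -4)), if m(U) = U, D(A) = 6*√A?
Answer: 514064 + 17328*√3 ≈ 5.4408e+5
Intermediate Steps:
I(J, w) = J*(-2 + J) (I(J, w) = (J - 2)*J = (-2 + J)*J = J*(-2 + J))
361*(1424 + D(3)*I(4, -4)) = 361*(1424 + (6*√3)*(4*(-2 + 4))) = 361*(1424 + (6*√3)*(4*2)) = 361*(1424 + (6*√3)*8) = 361*(1424 + 48*√3) = 514064 + 17328*√3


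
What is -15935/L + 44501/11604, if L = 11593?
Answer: 330990353/134525172 ≈ 2.4604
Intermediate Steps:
-15935/L + 44501/11604 = -15935/11593 + 44501/11604 = 330990353/134525172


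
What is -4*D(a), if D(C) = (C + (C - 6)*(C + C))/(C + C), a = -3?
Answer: 34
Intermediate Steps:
D(C) = (C + 2*C*(-6 + C))/(2*C) (D(C) = (C + (-6 + C)*(2*C))/((2*C)) = (C + 2*C*(-6 + C))*(1/(2*C)) = (C + 2*C*(-6 + C))/(2*C))
-4*D(a) = -4*(-11/2 - 3) = -4*(-17/2) = 34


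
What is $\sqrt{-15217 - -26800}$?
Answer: $9 \sqrt{143} \approx 107.62$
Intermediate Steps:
$\sqrt{-15217 - -26800} = \sqrt{-15217 + 26800} = \sqrt{11583} = 9 \sqrt{143}$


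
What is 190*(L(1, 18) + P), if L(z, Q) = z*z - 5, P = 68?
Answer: 12160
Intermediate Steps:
L(z, Q) = -5 + z**2 (L(z, Q) = z**2 - 5 = -5 + z**2)
190*(L(1, 18) + P) = 190*((-5 + 1**2) + 68) = 190*((-5 + 1) + 68) = 190*(-4 + 68) = 190*64 = 12160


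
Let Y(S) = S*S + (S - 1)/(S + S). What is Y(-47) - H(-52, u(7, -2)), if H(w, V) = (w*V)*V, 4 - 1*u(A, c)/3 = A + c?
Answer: 125843/47 ≈ 2677.5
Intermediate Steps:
u(A, c) = 12 - 3*A - 3*c (u(A, c) = 12 - 3*(A + c) = 12 + (-3*A - 3*c) = 12 - 3*A - 3*c)
H(w, V) = w*V**2 (H(w, V) = (V*w)*V = w*V**2)
Y(S) = S**2 + (-1 + S)/(2*S) (Y(S) = S**2 + (-1 + S)/((2*S)) = S**2 + (-1 + S)*(1/(2*S)) = S**2 + (-1 + S)/(2*S))
Y(-47) - H(-52, u(7, -2)) = (1/2)*(-1 - 47 + 2*(-47)**3)/(-47) - (-52)*(12 - 3*7 - 3*(-2))**2 = (1/2)*(-1/47)*(-1 - 47 + 2*(-103823)) - (-52)*(12 - 21 + 6)**2 = (1/2)*(-1/47)*(-1 - 47 - 207646) - (-52)*(-3)**2 = (1/2)*(-1/47)*(-207694) - (-52)*9 = 103847/47 - 1*(-468) = 103847/47 + 468 = 125843/47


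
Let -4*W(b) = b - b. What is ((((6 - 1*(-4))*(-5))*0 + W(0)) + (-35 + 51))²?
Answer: 256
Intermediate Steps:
W(b) = 0 (W(b) = -(b - b)/4 = -¼*0 = 0)
((((6 - 1*(-4))*(-5))*0 + W(0)) + (-35 + 51))² = ((((6 - 1*(-4))*(-5))*0 + 0) + (-35 + 51))² = ((((6 + 4)*(-5))*0 + 0) + 16)² = (((10*(-5))*0 + 0) + 16)² = ((-50*0 + 0) + 16)² = ((0 + 0) + 16)² = (0 + 16)² = 16² = 256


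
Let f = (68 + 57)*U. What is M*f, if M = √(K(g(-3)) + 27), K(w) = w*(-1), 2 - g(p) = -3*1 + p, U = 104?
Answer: 13000*√19 ≈ 56666.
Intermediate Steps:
g(p) = 5 - p (g(p) = 2 - (-3*1 + p) = 2 - (-3 + p) = 2 + (3 - p) = 5 - p)
K(w) = -w
f = 13000 (f = (68 + 57)*104 = 125*104 = 13000)
M = √19 (M = √(-(5 - 1*(-3)) + 27) = √(-(5 + 3) + 27) = √(-1*8 + 27) = √(-8 + 27) = √19 ≈ 4.3589)
M*f = √19*13000 = 13000*√19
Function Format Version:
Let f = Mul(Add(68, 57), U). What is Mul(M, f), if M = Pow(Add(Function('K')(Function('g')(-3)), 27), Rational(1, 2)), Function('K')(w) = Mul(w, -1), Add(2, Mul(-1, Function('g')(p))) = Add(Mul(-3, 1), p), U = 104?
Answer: Mul(13000, Pow(19, Rational(1, 2))) ≈ 56666.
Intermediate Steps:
Function('g')(p) = Add(5, Mul(-1, p)) (Function('g')(p) = Add(2, Mul(-1, Add(Mul(-3, 1), p))) = Add(2, Mul(-1, Add(-3, p))) = Add(2, Add(3, Mul(-1, p))) = Add(5, Mul(-1, p)))
Function('K')(w) = Mul(-1, w)
f = 13000 (f = Mul(Add(68, 57), 104) = Mul(125, 104) = 13000)
M = Pow(19, Rational(1, 2)) (M = Pow(Add(Mul(-1, Add(5, Mul(-1, -3))), 27), Rational(1, 2)) = Pow(Add(Mul(-1, Add(5, 3)), 27), Rational(1, 2)) = Pow(Add(Mul(-1, 8), 27), Rational(1, 2)) = Pow(Add(-8, 27), Rational(1, 2)) = Pow(19, Rational(1, 2)) ≈ 4.3589)
Mul(M, f) = Mul(Pow(19, Rational(1, 2)), 13000) = Mul(13000, Pow(19, Rational(1, 2)))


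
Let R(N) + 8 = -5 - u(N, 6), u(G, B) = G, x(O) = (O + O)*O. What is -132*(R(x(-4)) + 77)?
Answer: -4224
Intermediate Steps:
x(O) = 2*O**2 (x(O) = (2*O)*O = 2*O**2)
R(N) = -13 - N (R(N) = -8 + (-5 - N) = -13 - N)
-132*(R(x(-4)) + 77) = -132*((-13 - 2*(-4)**2) + 77) = -132*((-13 - 2*16) + 77) = -132*((-13 - 1*32) + 77) = -132*((-13 - 32) + 77) = -132*(-45 + 77) = -132*32 = -4224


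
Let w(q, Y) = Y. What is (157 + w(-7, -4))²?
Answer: 23409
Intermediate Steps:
(157 + w(-7, -4))² = (157 - 4)² = 153² = 23409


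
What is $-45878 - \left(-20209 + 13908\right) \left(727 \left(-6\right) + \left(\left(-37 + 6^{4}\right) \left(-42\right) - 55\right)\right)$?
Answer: $-361061673$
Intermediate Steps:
$-45878 - \left(-20209 + 13908\right) \left(727 \left(-6\right) + \left(\left(-37 + 6^{4}\right) \left(-42\right) - 55\right)\right) = -45878 - - 6301 \left(-4362 + \left(\left(-37 + 1296\right) \left(-42\right) - 55\right)\right) = -45878 - - 6301 \left(-4362 + \left(1259 \left(-42\right) - 55\right)\right) = -45878 - - 6301 \left(-4362 - 52933\right) = -45878 - \left(-6301\right) \left(-57295\right) = -45878 - 361015795 = -361061673$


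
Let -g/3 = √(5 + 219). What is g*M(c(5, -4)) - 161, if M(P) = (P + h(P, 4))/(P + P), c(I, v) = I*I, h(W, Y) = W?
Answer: -161 - 12*√14 ≈ -205.90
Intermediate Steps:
c(I, v) = I²
M(P) = 1 (M(P) = (P + P)/(P + P) = (2*P)/((2*P)) = (2*P)*(1/(2*P)) = 1)
g = -12*√14 (g = -3*√(5 + 219) = -12*√14 ≈ -44.900)
g*M(c(5, -4)) - 161 = -12*√14*1 - 161 = -12*√14 - 161 = -161 - 12*√14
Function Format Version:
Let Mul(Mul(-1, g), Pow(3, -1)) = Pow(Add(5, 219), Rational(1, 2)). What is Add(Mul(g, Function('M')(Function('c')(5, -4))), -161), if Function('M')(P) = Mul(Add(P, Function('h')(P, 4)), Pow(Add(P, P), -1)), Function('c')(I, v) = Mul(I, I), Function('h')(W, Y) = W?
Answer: Add(-161, Mul(-12, Pow(14, Rational(1, 2)))) ≈ -205.90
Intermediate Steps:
Function('c')(I, v) = Pow(I, 2)
Function('M')(P) = 1 (Function('M')(P) = Mul(Add(P, P), Pow(Add(P, P), -1)) = Mul(Mul(2, P), Pow(Mul(2, P), -1)) = Mul(Mul(2, P), Mul(Rational(1, 2), Pow(P, -1))) = 1)
g = Mul(-12, Pow(14, Rational(1, 2))) (g = Mul(-3, Pow(Add(5, 219), Rational(1, 2))) = Mul(-3, Pow(224, Rational(1, 2))) = Mul(-3, Mul(4, Pow(14, Rational(1, 2)))) = Mul(-12, Pow(14, Rational(1, 2))) ≈ -44.900)
Add(Mul(g, Function('M')(Function('c')(5, -4))), -161) = Add(Mul(Mul(-12, Pow(14, Rational(1, 2))), 1), -161) = Add(Mul(-12, Pow(14, Rational(1, 2))), -161) = Add(-161, Mul(-12, Pow(14, Rational(1, 2))))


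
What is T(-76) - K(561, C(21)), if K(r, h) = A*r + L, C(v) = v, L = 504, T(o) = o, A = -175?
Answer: 97595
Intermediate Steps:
K(r, h) = 504 - 175*r (K(r, h) = -175*r + 504 = 504 - 175*r)
T(-76) - K(561, C(21)) = -76 - (504 - 175*561) = -76 - (504 - 98175) = -76 - 1*(-97671) = -76 + 97671 = 97595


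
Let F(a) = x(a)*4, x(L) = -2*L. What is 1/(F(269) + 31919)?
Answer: 1/29767 ≈ 3.3594e-5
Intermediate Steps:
F(a) = -8*a (F(a) = -2*a*4 = -8*a)
1/(F(269) + 31919) = 1/(-8*269 + 31919) = 1/(-2152 + 31919) = 1/29767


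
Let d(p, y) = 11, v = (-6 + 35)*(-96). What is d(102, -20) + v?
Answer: -2773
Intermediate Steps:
v = -2784 (v = 29*(-96) = -2784)
d(102, -20) + v = 11 - 2784 = -2773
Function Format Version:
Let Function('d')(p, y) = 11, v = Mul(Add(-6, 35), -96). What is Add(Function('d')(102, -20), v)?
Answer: -2773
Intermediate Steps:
v = -2784 (v = Mul(29, -96) = -2784)
Add(Function('d')(102, -20), v) = Add(11, -2784) = -2773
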